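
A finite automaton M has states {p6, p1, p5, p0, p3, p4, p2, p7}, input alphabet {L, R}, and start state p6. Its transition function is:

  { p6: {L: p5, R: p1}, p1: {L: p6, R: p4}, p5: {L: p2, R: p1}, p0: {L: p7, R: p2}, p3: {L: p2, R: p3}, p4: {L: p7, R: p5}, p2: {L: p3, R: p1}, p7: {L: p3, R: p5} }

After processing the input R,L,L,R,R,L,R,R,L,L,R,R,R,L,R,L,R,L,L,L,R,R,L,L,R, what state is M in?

p3

start at p6
read 'R': p6 → p1
read 'L': p1 → p6
read 'L': p6 → p5
read 'R': p5 → p1
read 'R': p1 → p4
read 'L': p4 → p7
read 'R': p7 → p5
read 'R': p5 → p1
read 'L': p1 → p6
read 'L': p6 → p5
read 'R': p5 → p1
read 'R': p1 → p4
read 'R': p4 → p5
read 'L': p5 → p2
read 'R': p2 → p1
read 'L': p1 → p6
read 'R': p6 → p1
read 'L': p1 → p6
read 'L': p6 → p5
read 'L': p5 → p2
read 'R': p2 → p1
read 'R': p1 → p4
read 'L': p4 → p7
read 'L': p7 → p3
read 'R': p3 → p3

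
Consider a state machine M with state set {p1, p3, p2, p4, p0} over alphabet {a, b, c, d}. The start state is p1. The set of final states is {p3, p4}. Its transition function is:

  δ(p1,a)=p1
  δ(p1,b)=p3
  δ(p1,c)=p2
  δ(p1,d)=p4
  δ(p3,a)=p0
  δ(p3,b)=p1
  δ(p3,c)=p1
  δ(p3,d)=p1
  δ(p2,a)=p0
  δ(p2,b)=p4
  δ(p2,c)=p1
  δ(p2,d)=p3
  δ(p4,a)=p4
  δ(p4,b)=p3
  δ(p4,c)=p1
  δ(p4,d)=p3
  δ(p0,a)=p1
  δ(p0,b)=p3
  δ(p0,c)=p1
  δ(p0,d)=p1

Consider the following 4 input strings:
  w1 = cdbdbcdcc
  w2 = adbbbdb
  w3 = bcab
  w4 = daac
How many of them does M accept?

w1: Trace: p1 -c-> p2 -d-> p3 -b-> p1 -d-> p4 -b-> p3 -c-> p1 -d-> p4 -c-> p1 -c-> p2  → end p2, rejected
w2: Trace: p1 -a-> p1 -d-> p4 -b-> p3 -b-> p1 -b-> p3 -d-> p1 -b-> p3  → end p3, accepted
w3: Trace: p1 -b-> p3 -c-> p1 -a-> p1 -b-> p3  → end p3, accepted
w4: Trace: p1 -d-> p4 -a-> p4 -a-> p4 -c-> p1  → end p1, rejected

2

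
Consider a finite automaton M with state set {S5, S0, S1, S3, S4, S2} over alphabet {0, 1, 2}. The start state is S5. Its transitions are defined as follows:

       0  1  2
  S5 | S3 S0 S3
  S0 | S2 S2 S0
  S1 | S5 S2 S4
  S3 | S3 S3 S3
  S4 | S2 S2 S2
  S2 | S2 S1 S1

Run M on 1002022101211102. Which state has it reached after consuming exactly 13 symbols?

S3

Trace: S5 -1-> S0 -0-> S2 -0-> S2 -2-> S1 -0-> S5 -2-> S3 -2-> S3 -1-> S3 -0-> S3 -1-> S3 -2-> S3 -1-> S3 -1-> S3
After 13 symbols: S3.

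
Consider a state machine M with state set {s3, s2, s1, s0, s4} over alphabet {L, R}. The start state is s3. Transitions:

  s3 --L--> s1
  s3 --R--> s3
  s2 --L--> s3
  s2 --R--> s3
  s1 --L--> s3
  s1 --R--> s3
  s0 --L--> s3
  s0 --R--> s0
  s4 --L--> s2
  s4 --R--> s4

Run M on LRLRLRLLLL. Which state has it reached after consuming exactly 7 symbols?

s1

start at s3
read 'L': s3 → s1
read 'R': s1 → s3
read 'L': s3 → s1
read 'R': s1 → s3
read 'L': s3 → s1
read 'R': s1 → s3
read 'L': s3 → s1
After 7 symbols: s1.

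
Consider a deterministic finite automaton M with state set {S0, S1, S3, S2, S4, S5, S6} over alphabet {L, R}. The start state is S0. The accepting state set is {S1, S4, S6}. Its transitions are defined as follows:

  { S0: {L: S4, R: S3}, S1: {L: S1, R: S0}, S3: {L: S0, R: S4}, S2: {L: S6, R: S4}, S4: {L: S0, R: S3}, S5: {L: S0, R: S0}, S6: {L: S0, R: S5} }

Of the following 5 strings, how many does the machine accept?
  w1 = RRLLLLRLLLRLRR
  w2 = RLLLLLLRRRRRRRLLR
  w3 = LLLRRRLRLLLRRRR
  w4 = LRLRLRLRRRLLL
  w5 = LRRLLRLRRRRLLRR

3

w1: Trace: S0 -R-> S3 -R-> S4 -L-> S0 -L-> S4 -L-> S0 -L-> S4 -R-> S3 -L-> S0 -L-> S4 -L-> S0 -R-> S3 -L-> S0 -R-> S3 -R-> S4  → end S4, accepted
w2: Trace: S0 -R-> S3 -L-> S0 -L-> S4 -L-> S0 -L-> S4 -L-> S0 -L-> S4 -R-> S3 -R-> S4 -R-> S3 -R-> S4 -R-> S3 -R-> S4 -R-> S3 -L-> S0 -L-> S4 -R-> S3  → end S3, rejected
w3: Trace: S0 -L-> S4 -L-> S0 -L-> S4 -R-> S3 -R-> S4 -R-> S3 -L-> S0 -R-> S3 -L-> S0 -L-> S4 -L-> S0 -R-> S3 -R-> S4 -R-> S3 -R-> S4  → end S4, accepted
w4: Trace: S0 -L-> S4 -R-> S3 -L-> S0 -R-> S3 -L-> S0 -R-> S3 -L-> S0 -R-> S3 -R-> S4 -R-> S3 -L-> S0 -L-> S4 -L-> S0  → end S0, rejected
w5: Trace: S0 -L-> S4 -R-> S3 -R-> S4 -L-> S0 -L-> S4 -R-> S3 -L-> S0 -R-> S3 -R-> S4 -R-> S3 -R-> S4 -L-> S0 -L-> S4 -R-> S3 -R-> S4  → end S4, accepted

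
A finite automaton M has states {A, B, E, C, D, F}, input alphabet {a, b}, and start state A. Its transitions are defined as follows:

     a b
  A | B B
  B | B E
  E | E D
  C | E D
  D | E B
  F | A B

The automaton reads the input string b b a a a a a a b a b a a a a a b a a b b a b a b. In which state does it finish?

D

Trace: A -b-> B -b-> E -a-> E -a-> E -a-> E -a-> E -a-> E -a-> E -b-> D -a-> E -b-> D -a-> E -a-> E -a-> E -a-> E -a-> E -b-> D -a-> E -a-> E -b-> D -b-> B -a-> B -b-> E -a-> E -b-> D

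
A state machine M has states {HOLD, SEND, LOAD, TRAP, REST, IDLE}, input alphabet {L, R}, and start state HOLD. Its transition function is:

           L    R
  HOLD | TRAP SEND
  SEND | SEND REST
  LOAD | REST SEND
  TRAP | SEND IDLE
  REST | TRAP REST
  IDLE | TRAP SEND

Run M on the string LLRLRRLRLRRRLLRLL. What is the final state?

Trace: HOLD -L-> TRAP -L-> SEND -R-> REST -L-> TRAP -R-> IDLE -R-> SEND -L-> SEND -R-> REST -L-> TRAP -R-> IDLE -R-> SEND -R-> REST -L-> TRAP -L-> SEND -R-> REST -L-> TRAP -L-> SEND

SEND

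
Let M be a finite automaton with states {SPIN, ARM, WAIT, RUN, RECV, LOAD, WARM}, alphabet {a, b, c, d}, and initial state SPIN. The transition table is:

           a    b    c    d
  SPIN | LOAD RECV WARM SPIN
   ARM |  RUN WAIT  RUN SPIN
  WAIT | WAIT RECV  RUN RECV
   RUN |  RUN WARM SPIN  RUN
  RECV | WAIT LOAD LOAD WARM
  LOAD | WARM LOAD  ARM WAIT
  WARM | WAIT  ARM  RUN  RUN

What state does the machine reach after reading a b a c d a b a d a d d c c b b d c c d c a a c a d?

RUN

SPIN → LOAD → LOAD → WARM → RUN → RUN → RUN → WARM → WAIT → RECV → WAIT → RECV → WARM → RUN → SPIN → RECV → LOAD → WAIT → RUN → SPIN → SPIN → WARM → WAIT → WAIT → RUN → RUN → RUN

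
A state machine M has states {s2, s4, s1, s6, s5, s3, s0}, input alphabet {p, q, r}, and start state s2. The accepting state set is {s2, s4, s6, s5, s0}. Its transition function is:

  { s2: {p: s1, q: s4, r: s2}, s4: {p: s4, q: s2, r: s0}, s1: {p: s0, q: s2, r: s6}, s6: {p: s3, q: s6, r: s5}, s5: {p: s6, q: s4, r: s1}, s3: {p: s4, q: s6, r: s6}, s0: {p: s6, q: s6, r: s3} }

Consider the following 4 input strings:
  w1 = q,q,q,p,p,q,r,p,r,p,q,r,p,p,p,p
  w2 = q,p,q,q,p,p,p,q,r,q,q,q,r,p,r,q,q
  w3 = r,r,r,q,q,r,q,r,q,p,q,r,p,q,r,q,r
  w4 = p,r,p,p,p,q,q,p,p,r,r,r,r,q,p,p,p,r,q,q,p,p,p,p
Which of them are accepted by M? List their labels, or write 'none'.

w1, w2, w3, w4

w1: s2 → s4 → s2 → s4 → s4 → s4 → s2 → s2 → s1 → s6 → s3 → s6 → s5 → s6 → s3 → s4 → s4  → end s4, accepted
w2: s2 → s4 → s4 → s2 → s4 → s4 → s4 → s4 → s2 → s2 → s4 → s2 → s4 → s0 → s6 → s5 → s4 → s2  → end s2, accepted
w3: s2 → s2 → s2 → s2 → s4 → s2 → s2 → s4 → s0 → s6 → s3 → s6 → s5 → s6 → s6 → s5 → s4 → s0  → end s0, accepted
w4: s2 → s1 → s6 → s3 → s4 → s4 → s2 → s4 → s4 → s4 → s0 → s3 → s6 → s5 → s4 → s4 → s4 → s4 → s0 → s6 → s6 → s3 → s4 → s4 → s4  → end s4, accepted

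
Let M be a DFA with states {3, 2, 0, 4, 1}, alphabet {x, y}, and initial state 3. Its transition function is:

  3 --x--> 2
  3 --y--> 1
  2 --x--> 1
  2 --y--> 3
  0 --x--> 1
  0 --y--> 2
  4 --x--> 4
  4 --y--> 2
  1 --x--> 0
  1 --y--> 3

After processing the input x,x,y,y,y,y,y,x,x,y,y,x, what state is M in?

0

3 → 2 → 1 → 3 → 1 → 3 → 1 → 3 → 2 → 1 → 3 → 1 → 0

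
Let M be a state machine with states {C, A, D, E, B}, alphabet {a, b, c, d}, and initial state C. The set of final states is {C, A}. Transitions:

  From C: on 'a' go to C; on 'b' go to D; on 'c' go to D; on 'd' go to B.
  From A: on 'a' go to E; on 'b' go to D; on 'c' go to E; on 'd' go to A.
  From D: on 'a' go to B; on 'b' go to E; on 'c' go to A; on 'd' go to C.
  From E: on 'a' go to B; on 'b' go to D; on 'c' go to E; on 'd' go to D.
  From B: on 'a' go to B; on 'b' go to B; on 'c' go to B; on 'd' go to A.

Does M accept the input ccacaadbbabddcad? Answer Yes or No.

Trace: C -c-> D -c-> A -a-> E -c-> E -a-> B -a-> B -d-> A -b-> D -b-> E -a-> B -b-> B -d-> A -d-> A -c-> E -a-> B -d-> A
End state A is accepting.

Yes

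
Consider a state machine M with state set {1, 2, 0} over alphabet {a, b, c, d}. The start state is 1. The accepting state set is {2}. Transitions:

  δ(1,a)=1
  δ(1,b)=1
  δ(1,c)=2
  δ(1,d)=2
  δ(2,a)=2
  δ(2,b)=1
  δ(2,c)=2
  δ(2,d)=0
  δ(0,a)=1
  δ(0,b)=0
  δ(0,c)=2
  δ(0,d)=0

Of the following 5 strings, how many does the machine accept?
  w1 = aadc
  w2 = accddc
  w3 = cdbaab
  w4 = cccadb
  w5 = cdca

3

w1: 1 → 1 → 1 → 2 → 2  → end 2, accepted
w2: 1 → 1 → 2 → 2 → 0 → 0 → 2  → end 2, accepted
w3: 1 → 2 → 0 → 0 → 1 → 1 → 1  → end 1, rejected
w4: 1 → 2 → 2 → 2 → 2 → 0 → 0  → end 0, rejected
w5: 1 → 2 → 0 → 2 → 2  → end 2, accepted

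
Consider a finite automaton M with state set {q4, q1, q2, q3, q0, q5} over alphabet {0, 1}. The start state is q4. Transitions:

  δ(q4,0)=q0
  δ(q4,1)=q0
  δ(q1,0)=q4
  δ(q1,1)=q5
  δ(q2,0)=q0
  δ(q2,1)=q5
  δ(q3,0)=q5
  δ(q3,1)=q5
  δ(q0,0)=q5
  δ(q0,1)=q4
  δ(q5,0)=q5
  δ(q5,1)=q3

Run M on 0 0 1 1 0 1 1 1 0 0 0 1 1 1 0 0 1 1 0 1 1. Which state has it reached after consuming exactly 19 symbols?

start at q4
read '0': q4 → q0
read '0': q0 → q5
read '1': q5 → q3
read '1': q3 → q5
read '0': q5 → q5
read '1': q5 → q3
read '1': q3 → q5
read '1': q5 → q3
read '0': q3 → q5
read '0': q5 → q5
read '0': q5 → q5
read '1': q5 → q3
read '1': q3 → q5
read '1': q5 → q3
read '0': q3 → q5
read '0': q5 → q5
read '1': q5 → q3
read '1': q3 → q5
read '0': q5 → q5
After 19 symbols: q5.

q5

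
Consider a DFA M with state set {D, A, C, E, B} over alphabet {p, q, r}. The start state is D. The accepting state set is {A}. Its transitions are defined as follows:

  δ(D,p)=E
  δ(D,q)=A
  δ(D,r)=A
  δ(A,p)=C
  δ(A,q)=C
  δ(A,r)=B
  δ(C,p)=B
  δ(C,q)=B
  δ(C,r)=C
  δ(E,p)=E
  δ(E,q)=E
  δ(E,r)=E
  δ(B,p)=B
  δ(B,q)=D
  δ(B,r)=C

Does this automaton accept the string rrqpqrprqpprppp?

No

start at D
read 'r': D → A
read 'r': A → B
read 'q': B → D
read 'p': D → E
read 'q': E → E
read 'r': E → E
read 'p': E → E
read 'r': E → E
read 'q': E → E
read 'p': E → E
read 'p': E → E
read 'r': E → E
read 'p': E → E
read 'p': E → E
read 'p': E → E
End state E is not accepting.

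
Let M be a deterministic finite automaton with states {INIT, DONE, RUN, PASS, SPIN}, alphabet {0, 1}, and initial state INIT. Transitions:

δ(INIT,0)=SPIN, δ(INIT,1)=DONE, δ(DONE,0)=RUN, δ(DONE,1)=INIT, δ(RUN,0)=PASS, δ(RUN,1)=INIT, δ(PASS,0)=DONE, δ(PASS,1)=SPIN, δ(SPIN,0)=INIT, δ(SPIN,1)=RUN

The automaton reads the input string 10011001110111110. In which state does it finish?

RUN

INIT → DONE → RUN → PASS → SPIN → RUN → PASS → DONE → INIT → DONE → INIT → SPIN → RUN → INIT → DONE → INIT → DONE → RUN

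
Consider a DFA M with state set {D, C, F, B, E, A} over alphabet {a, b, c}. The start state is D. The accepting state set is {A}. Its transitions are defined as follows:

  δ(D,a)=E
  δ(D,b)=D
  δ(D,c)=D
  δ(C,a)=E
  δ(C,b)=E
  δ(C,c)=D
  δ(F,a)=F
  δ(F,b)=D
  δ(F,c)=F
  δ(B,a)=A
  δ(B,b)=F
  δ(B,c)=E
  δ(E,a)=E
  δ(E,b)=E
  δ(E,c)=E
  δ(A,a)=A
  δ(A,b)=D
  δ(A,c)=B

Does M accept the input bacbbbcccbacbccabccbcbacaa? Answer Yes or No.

Trace: D -b-> D -a-> E -c-> E -b-> E -b-> E -b-> E -c-> E -c-> E -c-> E -b-> E -a-> E -c-> E -b-> E -c-> E -c-> E -a-> E -b-> E -c-> E -c-> E -b-> E -c-> E -b-> E -a-> E -c-> E -a-> E -a-> E
End state E is not accepting.

No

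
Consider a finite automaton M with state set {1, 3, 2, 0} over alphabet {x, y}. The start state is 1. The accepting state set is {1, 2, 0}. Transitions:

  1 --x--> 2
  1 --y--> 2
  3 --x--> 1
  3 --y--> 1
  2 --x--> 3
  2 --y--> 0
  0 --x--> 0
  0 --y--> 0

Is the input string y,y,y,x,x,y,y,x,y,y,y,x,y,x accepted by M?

Yes

start at 1
read 'y': 1 → 2
read 'y': 2 → 0
read 'y': 0 → 0
read 'x': 0 → 0
read 'x': 0 → 0
read 'y': 0 → 0
read 'y': 0 → 0
read 'x': 0 → 0
read 'y': 0 → 0
read 'y': 0 → 0
read 'y': 0 → 0
read 'x': 0 → 0
read 'y': 0 → 0
read 'x': 0 → 0
End state 0 is accepting.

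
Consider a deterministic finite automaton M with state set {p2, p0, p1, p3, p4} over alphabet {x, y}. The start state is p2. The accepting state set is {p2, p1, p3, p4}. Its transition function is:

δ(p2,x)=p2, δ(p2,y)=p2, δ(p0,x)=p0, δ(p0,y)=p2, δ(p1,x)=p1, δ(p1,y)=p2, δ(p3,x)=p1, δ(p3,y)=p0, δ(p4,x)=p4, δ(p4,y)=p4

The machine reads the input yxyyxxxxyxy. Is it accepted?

p2 → p2 → p2 → p2 → p2 → p2 → p2 → p2 → p2 → p2 → p2 → p2
End state p2 is accepting.

Yes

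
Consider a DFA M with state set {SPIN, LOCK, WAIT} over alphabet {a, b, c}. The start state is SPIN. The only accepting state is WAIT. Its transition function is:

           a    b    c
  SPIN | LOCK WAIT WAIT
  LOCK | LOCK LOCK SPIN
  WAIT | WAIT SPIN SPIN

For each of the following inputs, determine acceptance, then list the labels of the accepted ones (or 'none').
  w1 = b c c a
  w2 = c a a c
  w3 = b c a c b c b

w1:
  start at SPIN
  read 'b': SPIN → WAIT
  read 'c': WAIT → SPIN
  read 'c': SPIN → WAIT
  read 'a': WAIT → WAIT
  end WAIT, accepted
w2:
  start at SPIN
  read 'c': SPIN → WAIT
  read 'a': WAIT → WAIT
  read 'a': WAIT → WAIT
  read 'c': WAIT → SPIN
  end SPIN, rejected
w3:
  start at SPIN
  read 'b': SPIN → WAIT
  read 'c': WAIT → SPIN
  read 'a': SPIN → LOCK
  read 'c': LOCK → SPIN
  read 'b': SPIN → WAIT
  read 'c': WAIT → SPIN
  read 'b': SPIN → WAIT
  end WAIT, accepted

w1, w3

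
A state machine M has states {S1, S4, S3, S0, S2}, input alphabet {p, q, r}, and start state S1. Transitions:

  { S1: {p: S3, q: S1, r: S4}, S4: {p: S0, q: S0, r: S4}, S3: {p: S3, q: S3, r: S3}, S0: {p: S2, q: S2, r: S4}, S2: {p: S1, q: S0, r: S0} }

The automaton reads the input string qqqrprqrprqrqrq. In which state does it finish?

S0

start at S1
read 'q': S1 → S1
read 'q': S1 → S1
read 'q': S1 → S1
read 'r': S1 → S4
read 'p': S4 → S0
read 'r': S0 → S4
read 'q': S4 → S0
read 'r': S0 → S4
read 'p': S4 → S0
read 'r': S0 → S4
read 'q': S4 → S0
read 'r': S0 → S4
read 'q': S4 → S0
read 'r': S0 → S4
read 'q': S4 → S0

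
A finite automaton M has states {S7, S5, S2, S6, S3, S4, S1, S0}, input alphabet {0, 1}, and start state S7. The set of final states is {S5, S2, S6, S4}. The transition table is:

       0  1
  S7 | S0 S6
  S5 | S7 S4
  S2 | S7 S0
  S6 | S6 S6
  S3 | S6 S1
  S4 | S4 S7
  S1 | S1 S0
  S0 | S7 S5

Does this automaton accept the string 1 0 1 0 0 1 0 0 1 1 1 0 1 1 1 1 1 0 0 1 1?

Yes

start at S7
read '1': S7 → S6
read '0': S6 → S6
read '1': S6 → S6
read '0': S6 → S6
read '0': S6 → S6
read '1': S6 → S6
read '0': S6 → S6
read '0': S6 → S6
read '1': S6 → S6
read '1': S6 → S6
read '1': S6 → S6
read '0': S6 → S6
read '1': S6 → S6
read '1': S6 → S6
read '1': S6 → S6
read '1': S6 → S6
read '1': S6 → S6
read '0': S6 → S6
read '0': S6 → S6
read '1': S6 → S6
read '1': S6 → S6
End state S6 is accepting.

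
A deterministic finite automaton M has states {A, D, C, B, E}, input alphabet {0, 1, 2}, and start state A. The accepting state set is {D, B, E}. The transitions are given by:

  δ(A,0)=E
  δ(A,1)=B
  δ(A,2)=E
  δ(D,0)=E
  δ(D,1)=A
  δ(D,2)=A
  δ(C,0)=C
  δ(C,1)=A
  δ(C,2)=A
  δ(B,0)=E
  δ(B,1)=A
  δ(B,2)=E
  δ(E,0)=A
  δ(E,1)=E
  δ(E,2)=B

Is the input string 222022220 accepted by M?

Yes

A → E → B → E → A → E → B → E → B → E
End state E is accepting.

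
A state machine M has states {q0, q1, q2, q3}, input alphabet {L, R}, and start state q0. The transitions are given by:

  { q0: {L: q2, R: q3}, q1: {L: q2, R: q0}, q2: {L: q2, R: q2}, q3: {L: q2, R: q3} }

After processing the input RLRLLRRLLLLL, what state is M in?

q0 → q3 → q2 → q2 → q2 → q2 → q2 → q2 → q2 → q2 → q2 → q2 → q2

q2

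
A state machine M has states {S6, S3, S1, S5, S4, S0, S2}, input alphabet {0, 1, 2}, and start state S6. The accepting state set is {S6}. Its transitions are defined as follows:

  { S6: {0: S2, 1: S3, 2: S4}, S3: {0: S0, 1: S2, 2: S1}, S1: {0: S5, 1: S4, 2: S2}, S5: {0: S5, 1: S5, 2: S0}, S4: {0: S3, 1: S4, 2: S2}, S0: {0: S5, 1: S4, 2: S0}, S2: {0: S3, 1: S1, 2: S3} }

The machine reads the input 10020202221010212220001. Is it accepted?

No

S6 → S3 → S0 → S5 → S0 → S5 → S0 → S5 → S0 → S0 → S0 → S4 → S3 → S2 → S3 → S1 → S4 → S2 → S3 → S1 → S5 → S5 → S5 → S5
End state S5 is not accepting.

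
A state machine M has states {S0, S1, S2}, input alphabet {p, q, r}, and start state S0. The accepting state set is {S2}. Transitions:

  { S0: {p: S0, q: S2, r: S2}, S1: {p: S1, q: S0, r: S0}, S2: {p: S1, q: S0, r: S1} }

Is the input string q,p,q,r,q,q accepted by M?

S0 → S2 → S1 → S0 → S2 → S0 → S2
End state S2 is accepting.

Yes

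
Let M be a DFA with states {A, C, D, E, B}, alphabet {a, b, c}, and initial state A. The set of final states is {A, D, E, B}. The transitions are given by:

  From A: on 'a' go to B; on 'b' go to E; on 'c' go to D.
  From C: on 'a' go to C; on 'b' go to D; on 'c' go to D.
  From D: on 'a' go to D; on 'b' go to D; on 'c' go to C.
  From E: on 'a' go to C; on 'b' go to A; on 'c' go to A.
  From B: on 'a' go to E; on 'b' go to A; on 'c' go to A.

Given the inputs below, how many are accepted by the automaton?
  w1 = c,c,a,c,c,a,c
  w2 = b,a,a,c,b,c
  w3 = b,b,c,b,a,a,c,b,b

2

w1: Trace: A -c-> D -c-> C -a-> C -c-> D -c-> C -a-> C -c-> D  → end D, accepted
w2: Trace: A -b-> E -a-> C -a-> C -c-> D -b-> D -c-> C  → end C, rejected
w3: Trace: A -b-> E -b-> A -c-> D -b-> D -a-> D -a-> D -c-> C -b-> D -b-> D  → end D, accepted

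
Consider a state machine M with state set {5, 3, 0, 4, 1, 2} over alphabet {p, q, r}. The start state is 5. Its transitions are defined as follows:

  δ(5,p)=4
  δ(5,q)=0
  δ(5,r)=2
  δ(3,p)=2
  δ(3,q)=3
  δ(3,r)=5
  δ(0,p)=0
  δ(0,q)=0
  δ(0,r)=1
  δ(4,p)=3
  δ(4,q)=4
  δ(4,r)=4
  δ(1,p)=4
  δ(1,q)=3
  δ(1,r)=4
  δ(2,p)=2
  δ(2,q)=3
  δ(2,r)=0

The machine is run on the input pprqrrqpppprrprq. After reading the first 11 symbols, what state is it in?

2

5 → 4 → 3 → 5 → 0 → 1 → 4 → 4 → 3 → 2 → 2 → 2
After 11 symbols: 2.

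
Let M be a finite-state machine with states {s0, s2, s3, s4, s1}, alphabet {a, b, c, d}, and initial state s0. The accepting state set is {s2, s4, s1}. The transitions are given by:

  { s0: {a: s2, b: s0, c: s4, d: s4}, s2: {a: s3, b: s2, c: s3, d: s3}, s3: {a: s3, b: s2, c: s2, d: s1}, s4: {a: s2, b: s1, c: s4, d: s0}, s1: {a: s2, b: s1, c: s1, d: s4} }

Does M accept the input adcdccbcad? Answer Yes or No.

start at s0
read 'a': s0 → s2
read 'd': s2 → s3
read 'c': s3 → s2
read 'd': s2 → s3
read 'c': s3 → s2
read 'c': s2 → s3
read 'b': s3 → s2
read 'c': s2 → s3
read 'a': s3 → s3
read 'd': s3 → s1
End state s1 is accepting.

Yes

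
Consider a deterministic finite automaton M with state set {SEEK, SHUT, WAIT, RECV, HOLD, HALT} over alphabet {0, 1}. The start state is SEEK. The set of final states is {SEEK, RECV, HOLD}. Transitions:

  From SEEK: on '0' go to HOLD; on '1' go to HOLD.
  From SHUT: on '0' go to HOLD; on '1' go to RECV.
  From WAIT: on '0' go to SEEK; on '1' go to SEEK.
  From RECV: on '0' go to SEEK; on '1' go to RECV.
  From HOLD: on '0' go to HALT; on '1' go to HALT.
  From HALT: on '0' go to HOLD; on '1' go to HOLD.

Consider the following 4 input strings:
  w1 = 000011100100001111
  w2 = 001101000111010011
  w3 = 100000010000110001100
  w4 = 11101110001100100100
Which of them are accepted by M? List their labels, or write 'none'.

w3

w1: Trace: SEEK -0-> HOLD -0-> HALT -0-> HOLD -0-> HALT -1-> HOLD -1-> HALT -1-> HOLD -0-> HALT -0-> HOLD -1-> HALT -0-> HOLD -0-> HALT -0-> HOLD -0-> HALT -1-> HOLD -1-> HALT -1-> HOLD -1-> HALT  → end HALT, rejected
w2: Trace: SEEK -0-> HOLD -0-> HALT -1-> HOLD -1-> HALT -0-> HOLD -1-> HALT -0-> HOLD -0-> HALT -0-> HOLD -1-> HALT -1-> HOLD -1-> HALT -0-> HOLD -1-> HALT -0-> HOLD -0-> HALT -1-> HOLD -1-> HALT  → end HALT, rejected
w3: Trace: SEEK -1-> HOLD -0-> HALT -0-> HOLD -0-> HALT -0-> HOLD -0-> HALT -0-> HOLD -1-> HALT -0-> HOLD -0-> HALT -0-> HOLD -0-> HALT -1-> HOLD -1-> HALT -0-> HOLD -0-> HALT -0-> HOLD -1-> HALT -1-> HOLD -0-> HALT -0-> HOLD  → end HOLD, accepted
w4: Trace: SEEK -1-> HOLD -1-> HALT -1-> HOLD -0-> HALT -1-> HOLD -1-> HALT -1-> HOLD -0-> HALT -0-> HOLD -0-> HALT -1-> HOLD -1-> HALT -0-> HOLD -0-> HALT -1-> HOLD -0-> HALT -0-> HOLD -1-> HALT -0-> HOLD -0-> HALT  → end HALT, rejected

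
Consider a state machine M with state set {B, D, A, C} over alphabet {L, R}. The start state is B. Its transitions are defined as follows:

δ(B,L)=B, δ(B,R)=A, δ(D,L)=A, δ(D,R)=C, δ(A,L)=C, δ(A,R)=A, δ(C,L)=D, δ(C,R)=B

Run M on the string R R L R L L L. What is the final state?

Trace: B -R-> A -R-> A -L-> C -R-> B -L-> B -L-> B -L-> B

B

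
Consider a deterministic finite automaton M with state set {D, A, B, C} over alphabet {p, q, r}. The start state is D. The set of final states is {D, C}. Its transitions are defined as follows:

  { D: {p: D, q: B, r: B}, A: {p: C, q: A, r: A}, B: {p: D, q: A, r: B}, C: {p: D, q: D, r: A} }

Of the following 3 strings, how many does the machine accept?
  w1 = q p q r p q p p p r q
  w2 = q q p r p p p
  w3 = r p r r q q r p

2

w1: D → B → D → B → B → D → B → D → D → D → B → A  → end A, rejected
w2: D → B → A → C → A → C → D → D  → end D, accepted
w3: D → B → D → B → B → A → A → A → C  → end C, accepted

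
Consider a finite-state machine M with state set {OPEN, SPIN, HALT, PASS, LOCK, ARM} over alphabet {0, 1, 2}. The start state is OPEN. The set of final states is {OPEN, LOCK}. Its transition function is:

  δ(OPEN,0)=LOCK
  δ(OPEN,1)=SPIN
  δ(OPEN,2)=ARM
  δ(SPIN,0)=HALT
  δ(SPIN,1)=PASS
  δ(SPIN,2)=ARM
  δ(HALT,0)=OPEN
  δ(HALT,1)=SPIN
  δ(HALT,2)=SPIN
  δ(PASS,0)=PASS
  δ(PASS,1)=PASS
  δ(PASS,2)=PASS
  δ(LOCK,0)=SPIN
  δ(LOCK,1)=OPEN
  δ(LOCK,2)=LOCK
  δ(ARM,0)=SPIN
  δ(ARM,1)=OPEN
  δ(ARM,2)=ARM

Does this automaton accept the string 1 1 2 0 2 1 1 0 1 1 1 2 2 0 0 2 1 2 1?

No

start at OPEN
read '1': OPEN → SPIN
read '1': SPIN → PASS
read '2': PASS → PASS
read '0': PASS → PASS
read '2': PASS → PASS
read '1': PASS → PASS
read '1': PASS → PASS
read '0': PASS → PASS
read '1': PASS → PASS
read '1': PASS → PASS
read '1': PASS → PASS
read '2': PASS → PASS
read '2': PASS → PASS
read '0': PASS → PASS
read '0': PASS → PASS
read '2': PASS → PASS
read '1': PASS → PASS
read '2': PASS → PASS
read '1': PASS → PASS
End state PASS is not accepting.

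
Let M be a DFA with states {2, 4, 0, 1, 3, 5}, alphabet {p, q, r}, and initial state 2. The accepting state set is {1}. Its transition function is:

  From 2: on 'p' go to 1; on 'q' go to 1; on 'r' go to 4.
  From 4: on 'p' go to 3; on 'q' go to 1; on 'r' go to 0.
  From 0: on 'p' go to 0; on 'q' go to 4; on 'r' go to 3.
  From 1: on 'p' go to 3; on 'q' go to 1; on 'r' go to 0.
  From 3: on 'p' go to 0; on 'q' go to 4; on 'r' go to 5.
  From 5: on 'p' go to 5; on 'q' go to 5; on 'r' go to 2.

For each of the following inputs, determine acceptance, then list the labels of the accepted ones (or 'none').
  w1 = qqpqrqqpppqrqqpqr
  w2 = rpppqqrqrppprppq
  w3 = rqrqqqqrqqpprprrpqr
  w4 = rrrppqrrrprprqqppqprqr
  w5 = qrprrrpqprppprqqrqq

w5

w1: 2 → 1 → 1 → 3 → 4 → 0 → 4 → 1 → 3 → 0 → 0 → 4 → 0 → 4 → 1 → 3 → 4 → 0  → end 0, rejected
w2: 2 → 4 → 3 → 0 → 0 → 4 → 1 → 0 → 4 → 0 → 0 → 0 → 0 → 3 → 0 → 0 → 4  → end 4, rejected
w3: 2 → 4 → 1 → 0 → 4 → 1 → 1 → 1 → 0 → 4 → 1 → 3 → 0 → 3 → 0 → 3 → 5 → 5 → 5 → 2  → end 2, rejected
w4: 2 → 4 → 0 → 3 → 0 → 0 → 4 → 0 → 3 → 5 → 5 → 2 → 1 → 0 → 4 → 1 → 3 → 0 → 4 → 3 → 5 → 5 → 2  → end 2, rejected
w5: 2 → 1 → 0 → 0 → 3 → 5 → 2 → 1 → 1 → 3 → 5 → 5 → 5 → 5 → 2 → 1 → 1 → 0 → 4 → 1  → end 1, accepted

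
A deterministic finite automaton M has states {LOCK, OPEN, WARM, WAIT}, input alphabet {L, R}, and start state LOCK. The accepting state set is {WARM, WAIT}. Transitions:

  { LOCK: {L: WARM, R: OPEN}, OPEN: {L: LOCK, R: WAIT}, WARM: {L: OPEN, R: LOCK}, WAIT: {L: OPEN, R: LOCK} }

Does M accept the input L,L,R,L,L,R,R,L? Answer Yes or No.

start at LOCK
read 'L': LOCK → WARM
read 'L': WARM → OPEN
read 'R': OPEN → WAIT
read 'L': WAIT → OPEN
read 'L': OPEN → LOCK
read 'R': LOCK → OPEN
read 'R': OPEN → WAIT
read 'L': WAIT → OPEN
End state OPEN is not accepting.

No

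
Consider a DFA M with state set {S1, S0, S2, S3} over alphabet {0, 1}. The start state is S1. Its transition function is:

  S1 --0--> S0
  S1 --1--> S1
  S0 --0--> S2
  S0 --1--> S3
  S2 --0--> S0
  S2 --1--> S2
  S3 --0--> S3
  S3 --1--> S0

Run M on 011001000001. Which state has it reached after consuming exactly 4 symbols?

S2

S1 → S0 → S3 → S0 → S2
After 4 symbols: S2.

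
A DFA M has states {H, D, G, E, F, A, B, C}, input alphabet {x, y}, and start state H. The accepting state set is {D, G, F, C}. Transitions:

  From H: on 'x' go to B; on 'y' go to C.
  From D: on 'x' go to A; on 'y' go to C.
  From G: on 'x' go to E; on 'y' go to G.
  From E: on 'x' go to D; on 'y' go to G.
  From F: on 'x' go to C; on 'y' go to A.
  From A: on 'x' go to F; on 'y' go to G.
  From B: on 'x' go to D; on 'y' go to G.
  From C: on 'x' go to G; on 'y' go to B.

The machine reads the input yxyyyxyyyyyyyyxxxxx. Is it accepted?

Trace: H -y-> C -x-> G -y-> G -y-> G -y-> G -x-> E -y-> G -y-> G -y-> G -y-> G -y-> G -y-> G -y-> G -y-> G -x-> E -x-> D -x-> A -x-> F -x-> C
End state C is accepting.

Yes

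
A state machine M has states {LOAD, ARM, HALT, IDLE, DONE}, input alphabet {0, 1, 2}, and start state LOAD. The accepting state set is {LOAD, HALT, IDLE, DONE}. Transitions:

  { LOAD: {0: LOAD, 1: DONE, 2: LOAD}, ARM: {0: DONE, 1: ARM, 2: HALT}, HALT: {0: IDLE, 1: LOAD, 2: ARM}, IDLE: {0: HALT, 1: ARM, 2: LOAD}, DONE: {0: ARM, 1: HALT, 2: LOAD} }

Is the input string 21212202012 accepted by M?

Yes

LOAD → LOAD → DONE → LOAD → DONE → LOAD → LOAD → LOAD → LOAD → LOAD → DONE → LOAD
End state LOAD is accepting.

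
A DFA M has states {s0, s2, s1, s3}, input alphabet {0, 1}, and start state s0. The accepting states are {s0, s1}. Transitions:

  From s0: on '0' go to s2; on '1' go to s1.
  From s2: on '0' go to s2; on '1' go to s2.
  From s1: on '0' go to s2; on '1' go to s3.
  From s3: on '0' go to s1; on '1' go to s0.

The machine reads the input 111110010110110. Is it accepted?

No

Trace: s0 -1-> s1 -1-> s3 -1-> s0 -1-> s1 -1-> s3 -0-> s1 -0-> s2 -1-> s2 -0-> s2 -1-> s2 -1-> s2 -0-> s2 -1-> s2 -1-> s2 -0-> s2
End state s2 is not accepting.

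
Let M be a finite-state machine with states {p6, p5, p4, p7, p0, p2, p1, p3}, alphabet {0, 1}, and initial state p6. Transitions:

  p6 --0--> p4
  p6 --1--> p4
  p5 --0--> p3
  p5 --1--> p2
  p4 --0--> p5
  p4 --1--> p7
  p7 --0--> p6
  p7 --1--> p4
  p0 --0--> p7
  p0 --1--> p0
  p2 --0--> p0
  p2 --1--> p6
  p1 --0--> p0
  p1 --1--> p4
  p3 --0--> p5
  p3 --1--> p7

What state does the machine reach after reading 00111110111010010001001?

Trace: p6 -0-> p4 -0-> p5 -1-> p2 -1-> p6 -1-> p4 -1-> p7 -1-> p4 -0-> p5 -1-> p2 -1-> p6 -1-> p4 -0-> p5 -1-> p2 -0-> p0 -0-> p7 -1-> p4 -0-> p5 -0-> p3 -0-> p5 -1-> p2 -0-> p0 -0-> p7 -1-> p4

p4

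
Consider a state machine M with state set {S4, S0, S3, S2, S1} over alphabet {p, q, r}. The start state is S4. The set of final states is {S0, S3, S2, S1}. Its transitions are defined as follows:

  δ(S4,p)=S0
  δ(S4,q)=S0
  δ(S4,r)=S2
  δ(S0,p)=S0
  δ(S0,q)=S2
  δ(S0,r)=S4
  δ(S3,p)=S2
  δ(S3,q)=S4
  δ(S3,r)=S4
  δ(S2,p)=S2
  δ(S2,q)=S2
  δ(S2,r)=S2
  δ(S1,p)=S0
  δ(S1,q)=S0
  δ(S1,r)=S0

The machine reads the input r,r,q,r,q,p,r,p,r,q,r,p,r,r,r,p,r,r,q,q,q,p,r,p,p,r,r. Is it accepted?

Yes

S4 → S2 → S2 → S2 → S2 → S2 → S2 → S2 → S2 → S2 → S2 → S2 → S2 → S2 → S2 → S2 → S2 → S2 → S2 → S2 → S2 → S2 → S2 → S2 → S2 → S2 → S2 → S2
End state S2 is accepting.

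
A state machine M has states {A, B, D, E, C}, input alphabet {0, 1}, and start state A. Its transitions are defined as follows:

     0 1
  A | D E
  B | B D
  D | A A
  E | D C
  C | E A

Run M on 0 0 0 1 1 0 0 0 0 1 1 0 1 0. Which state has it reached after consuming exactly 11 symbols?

A → D → A → D → A → E → D → A → D → A → E → C
After 11 symbols: C.

C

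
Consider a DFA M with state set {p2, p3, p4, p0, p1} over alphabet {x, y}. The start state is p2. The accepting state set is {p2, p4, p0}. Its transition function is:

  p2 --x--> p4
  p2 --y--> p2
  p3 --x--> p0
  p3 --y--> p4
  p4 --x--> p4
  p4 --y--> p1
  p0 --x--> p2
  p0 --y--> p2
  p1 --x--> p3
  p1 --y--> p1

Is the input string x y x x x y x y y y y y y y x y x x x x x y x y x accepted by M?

Yes

Trace: p2 -x-> p4 -y-> p1 -x-> p3 -x-> p0 -x-> p2 -y-> p2 -x-> p4 -y-> p1 -y-> p1 -y-> p1 -y-> p1 -y-> p1 -y-> p1 -y-> p1 -x-> p3 -y-> p4 -x-> p4 -x-> p4 -x-> p4 -x-> p4 -x-> p4 -y-> p1 -x-> p3 -y-> p4 -x-> p4
End state p4 is accepting.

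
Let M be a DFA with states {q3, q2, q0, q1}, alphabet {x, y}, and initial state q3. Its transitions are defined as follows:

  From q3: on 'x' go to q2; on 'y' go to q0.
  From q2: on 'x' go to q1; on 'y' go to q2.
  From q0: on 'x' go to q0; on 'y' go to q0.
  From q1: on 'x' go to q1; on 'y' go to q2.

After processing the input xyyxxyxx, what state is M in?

q1

q3 → q2 → q2 → q2 → q1 → q1 → q2 → q1 → q1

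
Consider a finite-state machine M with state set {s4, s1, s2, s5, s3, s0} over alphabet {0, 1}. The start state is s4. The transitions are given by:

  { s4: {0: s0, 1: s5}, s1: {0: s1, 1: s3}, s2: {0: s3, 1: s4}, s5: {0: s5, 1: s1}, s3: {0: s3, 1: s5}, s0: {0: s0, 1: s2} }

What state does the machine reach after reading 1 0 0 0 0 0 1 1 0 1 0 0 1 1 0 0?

s3

Trace: s4 -1-> s5 -0-> s5 -0-> s5 -0-> s5 -0-> s5 -0-> s5 -1-> s1 -1-> s3 -0-> s3 -1-> s5 -0-> s5 -0-> s5 -1-> s1 -1-> s3 -0-> s3 -0-> s3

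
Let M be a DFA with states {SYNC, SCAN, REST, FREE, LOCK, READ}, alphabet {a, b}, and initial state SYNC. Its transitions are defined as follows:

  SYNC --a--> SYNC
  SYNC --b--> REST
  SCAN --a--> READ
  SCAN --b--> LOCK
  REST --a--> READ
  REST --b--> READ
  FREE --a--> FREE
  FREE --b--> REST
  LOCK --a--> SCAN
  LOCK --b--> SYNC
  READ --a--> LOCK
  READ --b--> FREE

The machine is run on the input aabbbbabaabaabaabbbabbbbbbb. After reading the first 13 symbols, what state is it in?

start at SYNC
read 'a': SYNC → SYNC
read 'a': SYNC → SYNC
read 'b': SYNC → REST
read 'b': REST → READ
read 'b': READ → FREE
read 'b': FREE → REST
read 'a': REST → READ
read 'b': READ → FREE
read 'a': FREE → FREE
read 'a': FREE → FREE
read 'b': FREE → REST
read 'a': REST → READ
read 'a': READ → LOCK
After 13 symbols: LOCK.

LOCK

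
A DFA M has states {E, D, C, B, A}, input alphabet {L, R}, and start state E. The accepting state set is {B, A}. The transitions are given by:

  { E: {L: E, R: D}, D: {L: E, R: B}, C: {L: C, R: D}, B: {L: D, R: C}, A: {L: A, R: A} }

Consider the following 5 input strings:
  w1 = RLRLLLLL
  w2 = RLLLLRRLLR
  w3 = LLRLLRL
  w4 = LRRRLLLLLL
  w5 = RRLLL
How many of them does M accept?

0

w1: Trace: E -R-> D -L-> E -R-> D -L-> E -L-> E -L-> E -L-> E -L-> E  → end E, rejected
w2: Trace: E -R-> D -L-> E -L-> E -L-> E -L-> E -R-> D -R-> B -L-> D -L-> E -R-> D  → end D, rejected
w3: Trace: E -L-> E -L-> E -R-> D -L-> E -L-> E -R-> D -L-> E  → end E, rejected
w4: Trace: E -L-> E -R-> D -R-> B -R-> C -L-> C -L-> C -L-> C -L-> C -L-> C -L-> C  → end C, rejected
w5: Trace: E -R-> D -R-> B -L-> D -L-> E -L-> E  → end E, rejected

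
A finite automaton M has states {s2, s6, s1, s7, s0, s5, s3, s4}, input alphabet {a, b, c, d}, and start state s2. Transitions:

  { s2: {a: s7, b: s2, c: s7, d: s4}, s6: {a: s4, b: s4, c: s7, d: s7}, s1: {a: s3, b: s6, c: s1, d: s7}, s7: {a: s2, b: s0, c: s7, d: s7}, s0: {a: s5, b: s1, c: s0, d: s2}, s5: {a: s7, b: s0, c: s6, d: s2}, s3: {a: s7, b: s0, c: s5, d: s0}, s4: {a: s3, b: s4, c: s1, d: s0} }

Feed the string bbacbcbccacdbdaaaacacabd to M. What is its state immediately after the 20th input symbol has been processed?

s2

start at s2
read 'b': s2 → s2
read 'b': s2 → s2
read 'a': s2 → s7
read 'c': s7 → s7
read 'b': s7 → s0
read 'c': s0 → s0
read 'b': s0 → s1
read 'c': s1 → s1
read 'c': s1 → s1
read 'a': s1 → s3
read 'c': s3 → s5
read 'd': s5 → s2
read 'b': s2 → s2
read 'd': s2 → s4
read 'a': s4 → s3
read 'a': s3 → s7
read 'a': s7 → s2
read 'a': s2 → s7
read 'c': s7 → s7
read 'a': s7 → s2
After 20 symbols: s2.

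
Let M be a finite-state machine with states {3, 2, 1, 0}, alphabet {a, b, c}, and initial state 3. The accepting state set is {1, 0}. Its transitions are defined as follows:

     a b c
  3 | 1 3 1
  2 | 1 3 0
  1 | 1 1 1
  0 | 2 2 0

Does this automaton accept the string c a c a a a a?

3 → 1 → 1 → 1 → 1 → 1 → 1 → 1
End state 1 is accepting.

Yes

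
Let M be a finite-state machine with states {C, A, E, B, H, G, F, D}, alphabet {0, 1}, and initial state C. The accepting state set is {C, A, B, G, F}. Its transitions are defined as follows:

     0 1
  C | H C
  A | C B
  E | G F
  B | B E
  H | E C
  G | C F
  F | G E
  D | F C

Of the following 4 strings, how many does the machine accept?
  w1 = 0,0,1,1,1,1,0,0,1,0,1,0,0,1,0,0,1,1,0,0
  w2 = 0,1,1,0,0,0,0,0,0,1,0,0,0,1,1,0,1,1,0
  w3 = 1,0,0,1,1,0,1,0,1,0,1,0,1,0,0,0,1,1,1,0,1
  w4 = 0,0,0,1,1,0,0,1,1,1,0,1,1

2

w1: C → H → E → F → E → F → E → G → C → C → H → C → H → E → F → G → C → C → C → H → E  → end E, rejected
w2: C → H → C → C → H → E → G → C → H → E → F → G → C → H → C → C → H → C → C → H  → end H, rejected
w3: C → C → H → E → F → E → G → F → G → F → G → F → G → F → G → C → H → C → C → C → H → C  → end C, accepted
w4: C → H → E → G → F → E → G → C → C → C → C → H → C → C  → end C, accepted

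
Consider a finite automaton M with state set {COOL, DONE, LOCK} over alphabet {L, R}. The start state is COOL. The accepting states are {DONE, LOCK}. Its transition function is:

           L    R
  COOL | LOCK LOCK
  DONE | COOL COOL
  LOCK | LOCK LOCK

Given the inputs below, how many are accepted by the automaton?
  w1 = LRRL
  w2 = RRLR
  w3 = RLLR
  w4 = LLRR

4

w1: COOL → LOCK → LOCK → LOCK → LOCK  → end LOCK, accepted
w2: COOL → LOCK → LOCK → LOCK → LOCK  → end LOCK, accepted
w3: COOL → LOCK → LOCK → LOCK → LOCK  → end LOCK, accepted
w4: COOL → LOCK → LOCK → LOCK → LOCK  → end LOCK, accepted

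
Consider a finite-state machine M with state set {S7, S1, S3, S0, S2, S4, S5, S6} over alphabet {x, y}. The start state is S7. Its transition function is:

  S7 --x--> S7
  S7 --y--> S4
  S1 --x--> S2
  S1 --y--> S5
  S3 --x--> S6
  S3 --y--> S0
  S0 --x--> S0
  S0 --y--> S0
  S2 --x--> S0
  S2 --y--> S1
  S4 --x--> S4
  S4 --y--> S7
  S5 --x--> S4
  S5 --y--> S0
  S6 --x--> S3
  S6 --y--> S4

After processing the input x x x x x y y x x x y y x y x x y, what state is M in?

Trace: S7 -x-> S7 -x-> S7 -x-> S7 -x-> S7 -x-> S7 -y-> S4 -y-> S7 -x-> S7 -x-> S7 -x-> S7 -y-> S4 -y-> S7 -x-> S7 -y-> S4 -x-> S4 -x-> S4 -y-> S7

S7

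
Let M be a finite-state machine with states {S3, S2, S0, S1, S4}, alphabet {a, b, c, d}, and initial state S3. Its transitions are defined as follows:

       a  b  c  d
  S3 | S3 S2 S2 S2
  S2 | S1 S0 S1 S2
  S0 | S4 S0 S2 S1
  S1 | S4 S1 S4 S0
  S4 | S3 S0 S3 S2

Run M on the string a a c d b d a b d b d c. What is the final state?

S2

S3 → S3 → S3 → S2 → S2 → S0 → S1 → S4 → S0 → S1 → S1 → S0 → S2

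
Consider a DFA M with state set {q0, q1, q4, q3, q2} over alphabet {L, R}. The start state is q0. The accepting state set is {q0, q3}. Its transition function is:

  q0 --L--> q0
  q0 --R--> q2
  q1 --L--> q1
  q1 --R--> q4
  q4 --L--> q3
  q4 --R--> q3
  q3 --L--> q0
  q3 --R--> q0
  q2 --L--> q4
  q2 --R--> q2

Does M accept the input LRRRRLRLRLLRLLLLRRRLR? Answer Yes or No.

Yes

start at q0
read 'L': q0 → q0
read 'R': q0 → q2
read 'R': q2 → q2
read 'R': q2 → q2
read 'R': q2 → q2
read 'L': q2 → q4
read 'R': q4 → q3
read 'L': q3 → q0
read 'R': q0 → q2
read 'L': q2 → q4
read 'L': q4 → q3
read 'R': q3 → q0
read 'L': q0 → q0
read 'L': q0 → q0
read 'L': q0 → q0
read 'L': q0 → q0
read 'R': q0 → q2
read 'R': q2 → q2
read 'R': q2 → q2
read 'L': q2 → q4
read 'R': q4 → q3
End state q3 is accepting.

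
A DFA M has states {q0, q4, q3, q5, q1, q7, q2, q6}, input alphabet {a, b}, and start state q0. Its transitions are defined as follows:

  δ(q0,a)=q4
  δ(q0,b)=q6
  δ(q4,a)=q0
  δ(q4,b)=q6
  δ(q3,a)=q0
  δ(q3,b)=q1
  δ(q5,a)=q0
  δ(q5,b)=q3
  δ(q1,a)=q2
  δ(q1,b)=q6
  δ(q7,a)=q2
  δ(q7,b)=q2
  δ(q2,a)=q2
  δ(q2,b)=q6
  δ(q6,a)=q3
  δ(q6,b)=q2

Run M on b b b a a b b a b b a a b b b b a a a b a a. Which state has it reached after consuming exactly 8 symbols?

q0 → q6 → q2 → q6 → q3 → q0 → q6 → q2 → q2
After 8 symbols: q2.

q2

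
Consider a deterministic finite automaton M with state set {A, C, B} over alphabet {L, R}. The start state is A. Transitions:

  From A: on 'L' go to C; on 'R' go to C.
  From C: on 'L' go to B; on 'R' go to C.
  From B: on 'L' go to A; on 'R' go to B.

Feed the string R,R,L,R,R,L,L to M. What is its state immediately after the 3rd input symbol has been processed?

Trace: A -R-> C -R-> C -L-> B
After 3 symbols: B.

B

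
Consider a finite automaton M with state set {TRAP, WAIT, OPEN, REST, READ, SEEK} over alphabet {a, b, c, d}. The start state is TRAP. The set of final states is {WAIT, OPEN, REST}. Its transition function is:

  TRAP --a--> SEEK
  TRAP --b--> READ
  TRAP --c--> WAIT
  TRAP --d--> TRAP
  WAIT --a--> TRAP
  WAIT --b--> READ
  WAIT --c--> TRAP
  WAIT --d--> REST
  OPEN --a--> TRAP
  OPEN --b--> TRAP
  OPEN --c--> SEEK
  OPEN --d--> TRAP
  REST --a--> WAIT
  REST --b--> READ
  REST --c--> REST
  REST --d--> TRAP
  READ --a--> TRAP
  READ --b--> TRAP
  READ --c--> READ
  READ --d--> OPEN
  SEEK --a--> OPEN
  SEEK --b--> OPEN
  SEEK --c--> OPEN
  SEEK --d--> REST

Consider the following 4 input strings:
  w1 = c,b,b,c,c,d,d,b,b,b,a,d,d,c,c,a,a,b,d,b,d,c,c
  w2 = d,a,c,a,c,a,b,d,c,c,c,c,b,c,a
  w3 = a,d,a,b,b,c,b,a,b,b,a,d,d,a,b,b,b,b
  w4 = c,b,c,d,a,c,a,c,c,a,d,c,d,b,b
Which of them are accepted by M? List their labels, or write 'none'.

w1: Trace: TRAP -c-> WAIT -b-> READ -b-> TRAP -c-> WAIT -c-> TRAP -d-> TRAP -d-> TRAP -b-> READ -b-> TRAP -b-> READ -a-> TRAP -d-> TRAP -d-> TRAP -c-> WAIT -c-> TRAP -a-> SEEK -a-> OPEN -b-> TRAP -d-> TRAP -b-> READ -d-> OPEN -c-> SEEK -c-> OPEN  → end OPEN, accepted
w2: Trace: TRAP -d-> TRAP -a-> SEEK -c-> OPEN -a-> TRAP -c-> WAIT -a-> TRAP -b-> READ -d-> OPEN -c-> SEEK -c-> OPEN -c-> SEEK -c-> OPEN -b-> TRAP -c-> WAIT -a-> TRAP  → end TRAP, rejected
w3: Trace: TRAP -a-> SEEK -d-> REST -a-> WAIT -b-> READ -b-> TRAP -c-> WAIT -b-> READ -a-> TRAP -b-> READ -b-> TRAP -a-> SEEK -d-> REST -d-> TRAP -a-> SEEK -b-> OPEN -b-> TRAP -b-> READ -b-> TRAP  → end TRAP, rejected
w4: Trace: TRAP -c-> WAIT -b-> READ -c-> READ -d-> OPEN -a-> TRAP -c-> WAIT -a-> TRAP -c-> WAIT -c-> TRAP -a-> SEEK -d-> REST -c-> REST -d-> TRAP -b-> READ -b-> TRAP  → end TRAP, rejected

w1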